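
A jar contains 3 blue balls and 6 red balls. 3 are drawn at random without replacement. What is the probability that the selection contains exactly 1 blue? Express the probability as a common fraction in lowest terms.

15/28

The sample space is all 3-subsets of the 9: C(9,3) = 84.
Selections with exactly 1 blue: choose 1 of the 3 blue and 2 of the 6 red, C(3,1)·C(6,2) = 3·15 = 45.
Probability = 45/84 = 15/28.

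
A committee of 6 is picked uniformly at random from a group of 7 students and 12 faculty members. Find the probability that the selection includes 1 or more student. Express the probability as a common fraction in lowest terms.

Total selections: C(19,6) = 27132.
The complement is all 6 are faculty members: C(12,6) = 924.
Probability = 1 − 924/27132 = 26208/27132 = 312/323.

312/323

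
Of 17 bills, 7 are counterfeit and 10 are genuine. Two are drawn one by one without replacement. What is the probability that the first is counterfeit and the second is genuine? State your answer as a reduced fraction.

Multiply the conditional probabilities at each draw: 7/17 · 10/16 = 70/272 = 35/136.

35/136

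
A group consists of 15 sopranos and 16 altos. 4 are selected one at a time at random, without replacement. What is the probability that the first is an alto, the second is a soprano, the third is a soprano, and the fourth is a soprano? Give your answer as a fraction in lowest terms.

Multiply the conditional probabilities at each draw: 16/31 · 15/30 · 14/29 · 13/28 = 43680/755160 = 52/899.

52/899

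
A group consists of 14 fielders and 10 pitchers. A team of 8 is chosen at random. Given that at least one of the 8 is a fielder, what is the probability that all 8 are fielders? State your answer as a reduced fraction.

1001/245142

Work in counts. Selections with at least one fielder: C(24,8) − C(10,8) = 735471 − 45 = 735426.
Of those, selections where all 8 are fielders: C(14,8) = 3003.
Conditional probability = 3003/735426 = 1001/245142.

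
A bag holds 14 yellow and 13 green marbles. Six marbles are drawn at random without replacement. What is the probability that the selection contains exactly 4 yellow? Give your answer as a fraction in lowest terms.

91/345

Total number of selections: C(27,6) = 296010.
Selections with exactly 4 yellow: choose 4 of the 14 yellow and 2 of the 13 green, C(14,4)·C(13,2) = 1001·78 = 78078.
Probability = 78078/296010 = 91/345.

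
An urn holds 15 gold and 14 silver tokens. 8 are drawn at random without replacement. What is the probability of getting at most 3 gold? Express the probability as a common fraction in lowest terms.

8956/30015

Total selections: C(29,8) = 4292145.
Favorable selections (at most 3 gold): C(15,0)·C(14,8) + C(15,1)·C(14,7) + C(15,2)·C(14,6) + C(15,3)·C(14,5) = 3003 + 51480 + 315315 + 910910 = 1280708.
Probability = 1280708/4292145 = 8956/30015.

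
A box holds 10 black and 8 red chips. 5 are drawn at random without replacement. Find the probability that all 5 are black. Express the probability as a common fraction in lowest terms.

1/34

There are C(18,5) = 8568 possible selections.
Selections with all black: C(10,5) = 252.
Probability = 252/8568 = 1/34.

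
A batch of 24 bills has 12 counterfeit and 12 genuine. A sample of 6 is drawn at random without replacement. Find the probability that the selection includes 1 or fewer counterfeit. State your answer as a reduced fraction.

Total selections: C(24,6) = 134596.
Favorable selections (1 or fewer counterfeit): C(12,0)·C(12,6) + C(12,1)·C(12,5) = 924 + 9504 = 10428.
Probability = 10428/134596 = 237/3059.

237/3059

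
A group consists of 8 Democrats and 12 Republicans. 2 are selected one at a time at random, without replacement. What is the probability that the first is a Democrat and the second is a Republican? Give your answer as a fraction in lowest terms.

24/95

Multiply the conditional probabilities at each draw: 8/20 · 12/19 = 96/380 = 24/95.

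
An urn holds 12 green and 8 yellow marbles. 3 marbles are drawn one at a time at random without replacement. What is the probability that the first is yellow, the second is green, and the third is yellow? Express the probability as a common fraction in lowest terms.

28/285

Multiply the conditional probabilities at each draw: 8/20 · 12/19 · 7/18 = 672/6840 = 28/285.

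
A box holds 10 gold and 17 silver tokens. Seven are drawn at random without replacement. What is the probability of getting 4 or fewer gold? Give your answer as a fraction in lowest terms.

Total selections: C(27,7) = 888030.
Count the complement (more than 4 gold): C(10,5)·C(17,2) + C(10,6)·C(17,1) + C(10,7)·C(17,0) = 34272 + 3570 + 120 = 37962.
Probability = 1 − 37962/888030 = 850068/888030 = 15742/16445.

15742/16445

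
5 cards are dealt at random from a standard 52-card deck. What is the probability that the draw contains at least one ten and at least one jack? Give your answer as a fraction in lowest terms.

6509/64974

There are C(52,5) = 2598960 possible draws.
By inclusion-exclusion on the complements, draws missing all tens or all jacks: C(48,5) + C(48,5) − C(44,5) = 1712304 + 1712304 − 1086008 = 2338600.
So draws with at least one of each: 2598960 − 2338600 = 260360, probability 260360/2598960 = 6509/64974.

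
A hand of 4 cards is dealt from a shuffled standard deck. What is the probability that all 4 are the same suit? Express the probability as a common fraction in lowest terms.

There are C(52,4) = 270725 possible 4-card hands.
Hands of one suit: 4 suits × C(13,4) = 4·715 = 2860.
Probability = 2860/270725 = 44/4165.

44/4165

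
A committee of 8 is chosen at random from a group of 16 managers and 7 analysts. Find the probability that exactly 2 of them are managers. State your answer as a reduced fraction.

Total number of selections: C(23,8) = 490314.
Selections with exactly 2 managers: choose 2 of the 16 managers and 6 of the 7 analysts, C(16,2)·C(7,6) = 120·7 = 840.
Probability = 840/490314 = 140/81719.

140/81719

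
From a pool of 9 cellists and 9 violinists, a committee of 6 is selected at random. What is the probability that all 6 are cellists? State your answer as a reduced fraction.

There are C(18,6) = 18564 possible selections.
Selections with all cellists: C(9,6) = 84.
Probability = 84/18564 = 1/221.

1/221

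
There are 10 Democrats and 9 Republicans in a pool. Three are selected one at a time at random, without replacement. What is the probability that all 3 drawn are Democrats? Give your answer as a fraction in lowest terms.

Multiply the conditional probabilities at each draw: 10/19 · 9/18 · 8/17 = 720/5814 = 40/323.

40/323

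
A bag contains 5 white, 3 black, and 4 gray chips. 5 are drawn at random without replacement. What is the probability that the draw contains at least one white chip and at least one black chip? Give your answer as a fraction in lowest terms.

215/264

There are C(12,5) = 792 possible draws.
By inclusion-exclusion on the complements, draws missing all white or all black: C(7,5) + C(9,5) − C(4,5) = 21 + 126 − 0 = 147.
So draws with at least one of each: 792 − 147 = 645, probability 645/792 = 215/264.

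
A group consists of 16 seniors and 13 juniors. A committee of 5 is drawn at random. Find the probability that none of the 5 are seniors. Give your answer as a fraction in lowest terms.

11/1015

There are C(29,5) = 118755 possible selections.
Selections with no seniors (all juniors): C(13,5) = 1287.
Probability = 1287/118755 = 11/1015.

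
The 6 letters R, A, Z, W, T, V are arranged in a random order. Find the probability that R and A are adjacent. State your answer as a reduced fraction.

There are 6! = 720 arrangements.
Treat R and A as a block: 5! arrangements of the blocks × 2 orders within the block = 2·120 = 240.
Probability = 240/720 = 1/3.

1/3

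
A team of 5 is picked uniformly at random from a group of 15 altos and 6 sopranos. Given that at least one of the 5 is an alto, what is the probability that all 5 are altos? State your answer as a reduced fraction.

Work in counts. Selections with at least one alto: C(21,5) − C(6,5) = 20349 − 6 = 20343.
Of those, selections where all 5 are altos: C(15,5) = 3003.
Conditional probability = 3003/20343 = 1001/6781.

1001/6781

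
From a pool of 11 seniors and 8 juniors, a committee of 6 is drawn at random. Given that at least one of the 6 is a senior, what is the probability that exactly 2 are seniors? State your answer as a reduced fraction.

Work in counts. Selections with at least one senior: C(19,6) − C(8,6) = 27132 − 28 = 27104.
Of those, selections where exactly 2 are seniors: C(11,2)·C(8,4) = 55·70 = 3850.
Conditional probability = 3850/27104 = 25/176.

25/176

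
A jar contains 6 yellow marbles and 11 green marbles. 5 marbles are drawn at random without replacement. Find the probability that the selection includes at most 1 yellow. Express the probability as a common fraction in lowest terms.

Total selections: C(17,5) = 6188.
Favorable selections (at most 1 yellow): C(6,0)·C(11,5) + C(6,1)·C(11,4) = 462 + 1980 = 2442.
Probability = 2442/6188 = 1221/3094.

1221/3094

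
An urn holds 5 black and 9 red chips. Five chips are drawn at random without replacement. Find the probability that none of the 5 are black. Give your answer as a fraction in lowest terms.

9/143

There are C(14,5) = 2002 possible selections.
Selections with no black (all red): C(9,5) = 126.
Probability = 126/2002 = 9/143.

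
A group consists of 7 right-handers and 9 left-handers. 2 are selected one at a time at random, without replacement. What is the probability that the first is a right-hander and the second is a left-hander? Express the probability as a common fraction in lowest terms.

21/80

Multiply the conditional probabilities at each draw: 7/16 · 9/15 = 63/240 = 21/80.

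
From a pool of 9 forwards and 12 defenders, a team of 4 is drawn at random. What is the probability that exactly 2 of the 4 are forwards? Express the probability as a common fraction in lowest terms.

Total number of selections: C(21,4) = 5985.
Selections with exactly 2 forwards: choose 2 of the 9 forwards and 2 of the 12 defenders, C(9,2)·C(12,2) = 36·66 = 2376.
Probability = 2376/5985 = 264/665.

264/665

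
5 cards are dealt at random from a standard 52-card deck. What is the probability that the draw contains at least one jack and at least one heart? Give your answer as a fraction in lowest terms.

229297/866320

There are C(52,5) = 2598960 possible draws.
By inclusion-exclusion on the complements, draws missing all jacks or all hearts: C(48,5) + C(39,5) − C(36,5) = 1712304 + 575757 − 376992 = 1911069.
So draws with at least one of each: 2598960 − 1911069 = 687891, probability 687891/2598960 = 229297/866320.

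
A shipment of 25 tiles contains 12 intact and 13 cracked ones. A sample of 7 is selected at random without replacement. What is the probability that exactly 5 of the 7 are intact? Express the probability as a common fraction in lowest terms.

There are C(25,7) = 480700 ways to choose 7 from 25.
Selections with exactly 5 intact: choose 5 of the 12 intact and 2 of the 13 cracked, C(12,5)·C(13,2) = 792·78 = 61776.
Probability = 61776/480700 = 1404/10925.

1404/10925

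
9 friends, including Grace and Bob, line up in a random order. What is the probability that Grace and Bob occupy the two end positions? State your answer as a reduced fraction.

1/36

There are 9! = 362880 arrangements.
Place Grace and Bob at the ends in 2 ways, arrange the remaining 7 in 7! = 5040 ways: 2·5040 = 10080.
Probability = 10080/362880 = 1/36.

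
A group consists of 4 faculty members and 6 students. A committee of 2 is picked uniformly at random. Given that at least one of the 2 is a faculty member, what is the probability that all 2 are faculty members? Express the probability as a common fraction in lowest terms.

Work in counts. Selections with at least one faculty member: C(10,2) − C(6,2) = 45 − 15 = 30.
Of those, selections where all 2 are faculty members: C(4,2) = 6.
Conditional probability = 6/30 = 1/5.

1/5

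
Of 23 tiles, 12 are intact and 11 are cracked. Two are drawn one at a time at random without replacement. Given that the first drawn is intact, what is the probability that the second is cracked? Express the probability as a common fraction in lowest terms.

1/2

After removing one intact, 22 remain: 11 intact and 11 cracked.
So the probability the next is cracked is 11/22 = 1/2.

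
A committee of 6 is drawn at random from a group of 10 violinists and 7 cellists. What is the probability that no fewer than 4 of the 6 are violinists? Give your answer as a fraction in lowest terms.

114/221

There are C(17,6) = 12376 ways to choose the 6.
Favorable selections (no fewer than 4 violinists): C(10,4)·C(7,2) + C(10,5)·C(7,1) + C(10,6)·C(7,0) = 4410 + 1764 + 210 = 6384.
Probability = 6384/12376 = 114/221.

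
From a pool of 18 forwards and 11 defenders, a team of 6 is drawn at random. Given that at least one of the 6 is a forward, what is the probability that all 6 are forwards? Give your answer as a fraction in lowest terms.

442/11299

Work in counts. Selections with at least one forward: C(29,6) − C(11,6) = 475020 − 462 = 474558.
Of those, selections where all 6 are forwards: C(18,6) = 18564.
Conditional probability = 18564/474558 = 442/11299.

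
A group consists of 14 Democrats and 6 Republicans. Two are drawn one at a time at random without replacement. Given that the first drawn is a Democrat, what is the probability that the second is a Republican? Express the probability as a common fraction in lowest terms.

6/19

After removing one Democrat, 19 remain: 13 Democrats and 6 Republicans.
So the probability the next is a Republican is 6/19.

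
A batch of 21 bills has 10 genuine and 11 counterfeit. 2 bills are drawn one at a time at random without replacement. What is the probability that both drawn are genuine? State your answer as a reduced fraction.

3/14

Multiply the conditional probabilities at each draw: 10/21 · 9/20 = 90/420 = 3/14.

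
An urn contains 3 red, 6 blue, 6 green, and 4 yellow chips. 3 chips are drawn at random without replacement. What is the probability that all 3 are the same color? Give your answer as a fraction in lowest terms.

There are C(19,3) = 969 ways to draw 3 chips.
All same color: C(3,3) + C(6,3) + C(6,3) + C(4,3) = 1 + 20 + 20 + 4 = 45.
Probability = 45/969 = 15/323.

15/323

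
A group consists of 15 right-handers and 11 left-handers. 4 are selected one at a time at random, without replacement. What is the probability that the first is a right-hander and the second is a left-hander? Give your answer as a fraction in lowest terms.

33/130

Multiply the conditional probabilities at each draw: 15/26 · 11/25 = 165/650 = 33/130.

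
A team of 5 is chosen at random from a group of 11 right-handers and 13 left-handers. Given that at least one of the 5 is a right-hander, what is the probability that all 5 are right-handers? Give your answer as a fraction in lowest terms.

Work in counts. Selections with at least one right-hander: C(24,5) − C(13,5) = 42504 − 1287 = 41217.
Of those, selections where all 5 are right-handers: C(11,5) = 462.
Conditional probability = 462/41217 = 14/1249.

14/1249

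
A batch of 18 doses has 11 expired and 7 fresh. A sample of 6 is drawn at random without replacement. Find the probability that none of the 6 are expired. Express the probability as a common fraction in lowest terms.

There are C(18,6) = 18564 possible selections.
Selections with no expired (all fresh): C(7,6) = 7.
Probability = 7/18564 = 1/2652.

1/2652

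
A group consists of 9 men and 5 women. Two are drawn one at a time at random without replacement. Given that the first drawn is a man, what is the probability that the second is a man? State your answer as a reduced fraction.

8/13

After removing one man, 13 remain: 8 men and 5 women.
So the probability the next is a man is 8/13.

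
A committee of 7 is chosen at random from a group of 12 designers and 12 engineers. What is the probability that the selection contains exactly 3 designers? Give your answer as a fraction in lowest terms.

The sample space is all 7-subsets of the 24: C(24,7) = 346104.
Selections with exactly 3 designers: choose 3 of the 12 designers and 4 of the 12 engineers, C(12,3)·C(12,4) = 220·495 = 108900.
Probability = 108900/346104 = 275/874.

275/874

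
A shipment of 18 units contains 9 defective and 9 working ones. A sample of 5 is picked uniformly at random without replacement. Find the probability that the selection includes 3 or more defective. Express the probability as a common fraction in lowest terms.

There are C(18,5) = 8568 ways to choose the 5.
Favorable selections (3 or more defective): C(9,3)·C(9,2) + C(9,4)·C(9,1) + C(9,5)·C(9,0) = 3024 + 1134 + 126 = 4284.
Probability = 4284/8568 = 1/2.

1/2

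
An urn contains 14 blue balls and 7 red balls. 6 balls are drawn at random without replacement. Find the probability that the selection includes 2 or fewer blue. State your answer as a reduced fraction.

There are C(21,6) = 54264 ways to choose the 6.
Favorable selections (2 or fewer blue): C(14,0)·C(7,6) + C(14,1)·C(7,5) + C(14,2)·C(7,4) = 7 + 294 + 3185 = 3486.
Probability = 3486/54264 = 83/1292.

83/1292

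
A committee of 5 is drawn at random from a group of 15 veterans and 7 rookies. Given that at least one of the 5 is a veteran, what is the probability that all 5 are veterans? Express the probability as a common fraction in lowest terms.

143/1253

Work in counts. Selections with at least one veteran: C(22,5) − C(7,5) = 26334 − 21 = 26313.
Of those, selections where all 5 are veterans: C(15,5) = 3003.
Conditional probability = 3003/26313 = 143/1253.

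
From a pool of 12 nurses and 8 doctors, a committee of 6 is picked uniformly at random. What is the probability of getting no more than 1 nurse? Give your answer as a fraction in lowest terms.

35/1938

Total selections: C(20,6) = 38760.
Favorable selections (no more than 1 nurse): C(12,0)·C(8,6) + C(12,1)·C(8,5) = 28 + 672 = 700.
Probability = 700/38760 = 35/1938.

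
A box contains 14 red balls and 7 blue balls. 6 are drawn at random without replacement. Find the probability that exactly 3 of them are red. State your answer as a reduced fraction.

The sample space is all 6-subsets of the 21: C(21,6) = 54264.
Selections with exactly 3 red: choose 3 of the 14 red and 3 of the 7 blue, C(14,3)·C(7,3) = 364·35 = 12740.
Probability = 12740/54264 = 455/1938.

455/1938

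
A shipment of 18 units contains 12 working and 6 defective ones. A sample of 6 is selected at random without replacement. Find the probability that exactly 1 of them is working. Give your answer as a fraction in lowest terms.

6/1547

There are C(18,6) = 18564 ways to choose 6 from 18.
Selections with exactly 1 working: choose 1 of the 12 working and 5 of the 6 defective, C(12,1)·C(6,5) = 12·6 = 72.
Probability = 72/18564 = 6/1547.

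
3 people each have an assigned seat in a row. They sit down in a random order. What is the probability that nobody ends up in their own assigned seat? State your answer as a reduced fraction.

There are 3! = 6 seatings.
By inclusion-exclusion, seatings with no fixed points: C(3,0)·3! − C(3,1)·2! + C(3,2)·1! − C(3,3)·0! = 2.
Probability = 2/6 = 1/3.

1/3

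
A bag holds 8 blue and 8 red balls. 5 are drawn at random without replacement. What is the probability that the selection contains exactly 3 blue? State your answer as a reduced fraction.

14/39

The sample space is all 5-subsets of the 16: C(16,5) = 4368.
Selections with exactly 3 blue: choose 3 of the 8 blue and 2 of the 8 red, C(8,3)·C(8,2) = 56·28 = 1568.
Probability = 1568/4368 = 14/39.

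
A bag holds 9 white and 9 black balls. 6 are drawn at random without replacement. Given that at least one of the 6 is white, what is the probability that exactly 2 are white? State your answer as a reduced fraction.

Work in counts. Selections with at least one white: C(18,6) − C(9,6) = 18564 − 84 = 18480.
Of those, selections where exactly 2 are white: C(9,2)·C(9,4) = 36·126 = 4536.
Conditional probability = 4536/18480 = 27/110.

27/110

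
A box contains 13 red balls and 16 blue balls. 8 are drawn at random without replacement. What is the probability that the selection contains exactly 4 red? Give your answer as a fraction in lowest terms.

The sample space is all 8-subsets of the 29: C(29,8) = 4292145.
Selections with exactly 4 red: choose 4 of the 13 red and 4 of the 16 blue, C(13,4)·C(16,4) = 715·1820 = 1301300.
Probability = 1301300/4292145 = 1820/6003.

1820/6003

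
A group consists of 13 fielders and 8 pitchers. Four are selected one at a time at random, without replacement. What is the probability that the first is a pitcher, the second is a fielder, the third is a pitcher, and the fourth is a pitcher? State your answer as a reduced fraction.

26/855

Multiply the conditional probabilities at each draw: 8/21 · 13/20 · 7/19 · 6/18 = 4368/143640 = 26/855.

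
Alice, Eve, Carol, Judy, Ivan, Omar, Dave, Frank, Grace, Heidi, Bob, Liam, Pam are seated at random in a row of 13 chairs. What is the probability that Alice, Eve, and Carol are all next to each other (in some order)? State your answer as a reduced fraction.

1/26

There are 13! = 6227020800 arrangements.
Treat the three as one block: 11! placements × 3! orders within the block = 39916800·6 = 239500800.
Probability = 239500800/6227020800 = 1/26.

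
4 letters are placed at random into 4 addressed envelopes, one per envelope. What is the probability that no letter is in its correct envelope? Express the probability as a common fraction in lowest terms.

3/8

There are 4! = 24 assignments.
By inclusion-exclusion, assignments with no fixed points: C(4,0)·4! − C(4,1)·3! + C(4,2)·2! − C(4,3)·1! + C(4,4)·0! = 9.
Probability = 9/24 = 3/8.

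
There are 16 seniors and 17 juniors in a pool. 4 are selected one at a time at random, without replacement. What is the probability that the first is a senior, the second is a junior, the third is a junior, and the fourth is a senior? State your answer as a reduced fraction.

68/1023

Multiply the conditional probabilities at each draw: 16/33 · 17/32 · 16/31 · 15/30 = 65280/982080 = 68/1023.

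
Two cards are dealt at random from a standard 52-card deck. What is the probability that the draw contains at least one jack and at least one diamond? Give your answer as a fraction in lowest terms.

29/442

There are C(52,2) = 1326 possible draws.
By inclusion-exclusion on the complements, draws missing all jacks or all diamonds: C(48,2) + C(39,2) − C(36,2) = 1128 + 741 − 630 = 1239.
So draws with at least one of each: 1326 − 1239 = 87, probability 87/1326 = 29/442.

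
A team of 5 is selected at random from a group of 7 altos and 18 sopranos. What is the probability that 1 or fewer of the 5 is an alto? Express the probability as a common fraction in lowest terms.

Total selections: C(25,5) = 53130.
Favorable selections (1 or fewer alto): C(7,0)·C(18,5) + C(7,1)·C(18,4) = 8568 + 21420 = 29988.
Probability = 29988/53130 = 714/1265.

714/1265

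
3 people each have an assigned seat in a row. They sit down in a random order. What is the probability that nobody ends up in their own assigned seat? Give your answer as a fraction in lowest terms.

There are 3! = 6 seatings.
By inclusion-exclusion, seatings with no fixed points: C(3,0)·3! − C(3,1)·2! + C(3,2)·1! − C(3,3)·0! = 2.
Probability = 2/6 = 1/3.

1/3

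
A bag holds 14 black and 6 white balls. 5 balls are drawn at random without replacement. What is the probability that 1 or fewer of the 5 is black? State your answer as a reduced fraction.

9/646

Total selections: C(20,5) = 15504.
Favorable selections (1 or fewer black): C(14,0)·C(6,5) + C(14,1)·C(6,4) = 6 + 210 = 216.
Probability = 216/15504 = 9/646.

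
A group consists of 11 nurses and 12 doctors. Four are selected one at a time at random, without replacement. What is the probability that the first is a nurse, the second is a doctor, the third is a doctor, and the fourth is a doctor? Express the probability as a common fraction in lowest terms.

11/161

Multiply the conditional probabilities at each draw: 11/23 · 12/22 · 11/21 · 10/20 = 14520/212520 = 11/161.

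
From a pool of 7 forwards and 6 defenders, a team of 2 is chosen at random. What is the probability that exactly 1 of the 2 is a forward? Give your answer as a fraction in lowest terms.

There are C(13,2) = 78 ways to choose 2 from 13.
Selections with exactly 1 forward: choose 1 of the 7 forwards and 1 of the 6 defenders, C(7,1)·C(6,1) = 7·6 = 42.
Probability = 42/78 = 7/13.

7/13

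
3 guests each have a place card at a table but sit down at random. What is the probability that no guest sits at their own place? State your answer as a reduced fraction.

1/3

There are 3! = 6 seatings.
By inclusion-exclusion, seatings with no fixed points: C(3,0)·3! − C(3,1)·2! + C(3,2)·1! − C(3,3)·0! = 2.
Probability = 2/6 = 1/3.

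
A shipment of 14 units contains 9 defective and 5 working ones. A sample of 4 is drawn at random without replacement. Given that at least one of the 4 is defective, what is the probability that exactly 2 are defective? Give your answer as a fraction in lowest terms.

Work in counts. Selections with at least one defective: C(14,4) − C(5,4) = 1001 − 5 = 996.
Of those, selections where exactly 2 are defective: C(9,2)·C(5,2) = 36·10 = 360.
Conditional probability = 360/996 = 30/83.

30/83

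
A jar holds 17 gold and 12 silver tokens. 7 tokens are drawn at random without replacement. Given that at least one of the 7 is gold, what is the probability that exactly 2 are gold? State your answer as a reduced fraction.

176/2549

Work in counts. Selections with at least one gold: C(29,7) − C(12,7) = 1560780 − 792 = 1559988.
Of those, selections where exactly 2 are gold: C(17,2)·C(12,5) = 136·792 = 107712.
Conditional probability = 107712/1559988 = 176/2549.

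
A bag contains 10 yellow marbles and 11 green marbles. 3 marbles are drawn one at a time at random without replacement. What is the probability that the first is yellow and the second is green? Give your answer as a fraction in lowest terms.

11/42

Multiply the conditional probabilities at each draw: 10/21 · 11/20 = 110/420 = 11/42.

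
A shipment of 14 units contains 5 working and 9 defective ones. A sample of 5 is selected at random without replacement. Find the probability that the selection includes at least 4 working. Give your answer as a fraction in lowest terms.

23/1001

Total selections: C(14,5) = 2002.
Favorable selections (at least 4 working): C(5,4)·C(9,1) + C(5,5)·C(9,0) = 45 + 1 = 46.
Probability = 46/2002 = 23/1001.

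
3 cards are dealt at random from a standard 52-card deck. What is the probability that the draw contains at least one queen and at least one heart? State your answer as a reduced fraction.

33/260

There are C(52,3) = 22100 possible draws.
By inclusion-exclusion on the complements, draws missing all queens or all hearts: C(48,3) + C(39,3) − C(36,3) = 17296 + 9139 − 7140 = 19295.
So draws with at least one of each: 22100 − 19295 = 2805, probability 2805/22100 = 33/260.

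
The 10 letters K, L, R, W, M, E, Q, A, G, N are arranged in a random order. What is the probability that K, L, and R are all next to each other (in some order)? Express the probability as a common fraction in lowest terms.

1/15

There are 10! = 3628800 arrangements.
Treat the three as one block: 8! placements × 3! orders within the block = 40320·6 = 241920.
Probability = 241920/3628800 = 1/15.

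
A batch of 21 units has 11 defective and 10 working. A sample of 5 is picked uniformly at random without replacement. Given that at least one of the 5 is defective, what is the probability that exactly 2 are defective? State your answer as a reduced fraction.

200/609

Work in counts. Selections with at least one defective: C(21,5) − C(10,5) = 20349 − 252 = 20097.
Of those, selections where exactly 2 are defective: C(11,2)·C(10,3) = 55·120 = 6600.
Conditional probability = 6600/20097 = 200/609.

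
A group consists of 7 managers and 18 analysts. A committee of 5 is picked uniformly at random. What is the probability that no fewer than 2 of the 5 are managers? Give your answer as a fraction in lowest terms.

Total selections: C(25,5) = 53130.
Count the complement (fewer than 2 managers): C(7,0)·C(18,5) + C(7,1)·C(18,4) = 8568 + 21420 = 29988.
Probability = 1 − 29988/53130 = 23142/53130 = 551/1265.

551/1265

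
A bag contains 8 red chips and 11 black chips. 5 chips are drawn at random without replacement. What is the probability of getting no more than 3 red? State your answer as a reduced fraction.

5401/5814

Total selections: C(19,5) = 11628.
Count the complement (more than 3 red): C(8,4)·C(11,1) + C(8,5)·C(11,0) = 770 + 56 = 826.
Probability = 1 − 826/11628 = 10802/11628 = 5401/5814.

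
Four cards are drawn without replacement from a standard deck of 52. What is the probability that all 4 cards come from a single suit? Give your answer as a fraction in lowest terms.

44/4165

There are C(52,4) = 270725 possible 4-card hands.
Hands of one suit: 4 suits × C(13,4) = 4·715 = 2860.
Probability = 2860/270725 = 44/4165.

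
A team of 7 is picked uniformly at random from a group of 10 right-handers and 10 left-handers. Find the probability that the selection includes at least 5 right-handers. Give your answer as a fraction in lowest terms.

Total selections: C(20,7) = 77520.
Favorable selections (at least 5 right-handers): C(10,5)·C(10,2) + C(10,6)·C(10,1) + C(10,7)·C(10,0) = 11340 + 2100 + 120 = 13560.
Probability = 13560/77520 = 113/646.

113/646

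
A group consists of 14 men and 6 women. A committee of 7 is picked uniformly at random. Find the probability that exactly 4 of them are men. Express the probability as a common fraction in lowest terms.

The sample space is all 7-subsets of the 20: C(20,7) = 77520.
Selections with exactly 4 men: choose 4 of the 14 men and 3 of the 6 women, C(14,4)·C(6,3) = 1001·20 = 20020.
Probability = 20020/77520 = 1001/3876.

1001/3876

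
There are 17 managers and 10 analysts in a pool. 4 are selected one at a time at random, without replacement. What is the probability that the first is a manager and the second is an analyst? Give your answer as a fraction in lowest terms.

Multiply the conditional probabilities at each draw: 17/27 · 10/26 = 170/702 = 85/351.

85/351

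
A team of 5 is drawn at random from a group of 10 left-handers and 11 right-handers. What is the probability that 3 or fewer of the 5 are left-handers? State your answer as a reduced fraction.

Total selections: C(21,5) = 20349.
Count the complement (more than 3 left-handers): C(10,4)·C(11,1) + C(10,5)·C(11,0) = 2310 + 252 = 2562.
Probability = 1 − 2562/20349 = 17787/20349 = 847/969.

847/969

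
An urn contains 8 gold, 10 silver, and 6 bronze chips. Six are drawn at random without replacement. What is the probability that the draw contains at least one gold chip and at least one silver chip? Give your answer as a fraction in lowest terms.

There are C(24,6) = 134596 possible draws.
By inclusion-exclusion on the complements, draws missing all gold or all silver: C(16,6) + C(14,6) − C(6,6) = 8008 + 3003 − 1 = 11010.
So draws with at least one of each: 134596 − 11010 = 123586, probability 123586/134596 = 61793/67298.

61793/67298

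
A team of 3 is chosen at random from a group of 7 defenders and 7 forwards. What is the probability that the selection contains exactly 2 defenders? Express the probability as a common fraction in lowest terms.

21/52

Total number of selections: C(14,3) = 364.
Selections with exactly 2 defenders: choose 2 of the 7 defenders and 1 of the 7 forwards, C(7,2)·C(7,1) = 21·7 = 147.
Probability = 147/364 = 21/52.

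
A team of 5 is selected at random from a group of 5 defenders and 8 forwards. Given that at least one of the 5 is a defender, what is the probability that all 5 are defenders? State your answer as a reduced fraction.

Work in counts. Selections with at least one defender: C(13,5) − C(8,5) = 1287 − 56 = 1231.
Of those, selections where all 5 are defenders: C(5,5) = 1.
Conditional probability = 1/1231.

1/1231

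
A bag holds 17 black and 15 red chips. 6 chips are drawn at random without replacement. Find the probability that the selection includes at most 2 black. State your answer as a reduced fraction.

2158/8091

Total selections: C(32,6) = 906192.
Favorable selections (at most 2 black): C(17,0)·C(15,6) + C(17,1)·C(15,5) + C(17,2)·C(15,4) = 5005 + 51051 + 185640 = 241696.
Probability = 241696/906192 = 2158/8091.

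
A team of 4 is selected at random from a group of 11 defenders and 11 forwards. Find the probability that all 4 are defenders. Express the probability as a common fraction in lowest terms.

There are C(22,4) = 7315 possible selections.
Selections with all defenders: C(11,4) = 330.
Probability = 330/7315 = 6/133.

6/133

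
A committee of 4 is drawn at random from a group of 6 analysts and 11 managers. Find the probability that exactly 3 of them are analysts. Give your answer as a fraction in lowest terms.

11/119

There are C(17,4) = 2380 ways to choose 4 from 17.
Selections with exactly 3 analysts: choose 3 of the 6 analysts and 1 of the 11 managers, C(6,3)·C(11,1) = 20·11 = 220.
Probability = 220/2380 = 11/119.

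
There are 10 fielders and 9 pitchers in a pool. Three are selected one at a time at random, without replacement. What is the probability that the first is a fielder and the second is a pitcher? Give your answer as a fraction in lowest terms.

Multiply the conditional probabilities at each draw: 10/19 · 9/18 = 90/342 = 5/19.

5/19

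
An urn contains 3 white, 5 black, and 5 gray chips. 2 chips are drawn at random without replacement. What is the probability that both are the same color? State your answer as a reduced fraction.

23/78

There are C(13,2) = 78 ways to draw 2 chips.
All same color: C(3,2) + C(5,2) + C(5,2) = 3 + 10 + 10 = 23.
Probability = 23/78.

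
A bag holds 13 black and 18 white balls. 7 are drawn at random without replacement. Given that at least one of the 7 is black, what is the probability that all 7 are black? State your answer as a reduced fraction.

Work in counts. Selections with at least one black: C(31,7) − C(18,7) = 2629575 − 31824 = 2597751.
Of those, selections where all 7 are black: C(13,7) = 1716.
Conditional probability = 1716/2597751 = 44/66609.

44/66609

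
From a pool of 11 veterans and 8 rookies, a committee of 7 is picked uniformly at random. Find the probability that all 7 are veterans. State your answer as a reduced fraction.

There are C(19,7) = 50388 possible selections.
Selections with all veterans: C(11,7) = 330.
Probability = 330/50388 = 55/8398.

55/8398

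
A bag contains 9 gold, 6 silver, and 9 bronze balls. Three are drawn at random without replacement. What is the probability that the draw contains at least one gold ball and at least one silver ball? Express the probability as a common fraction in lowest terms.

837/2024

There are C(24,3) = 2024 possible draws.
By inclusion-exclusion on the complements, draws missing all gold or all silver: C(15,3) + C(18,3) − C(9,3) = 455 + 816 − 84 = 1187.
So draws with at least one of each: 2024 − 1187 = 837, probability 837/2024.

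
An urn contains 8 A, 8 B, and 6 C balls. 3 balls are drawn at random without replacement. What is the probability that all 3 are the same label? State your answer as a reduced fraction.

3/35

There are C(22,3) = 1540 ways to draw 3 balls.
All same label: C(8,3) + C(8,3) + C(6,3) = 56 + 56 + 20 = 132.
Probability = 132/1540 = 3/35.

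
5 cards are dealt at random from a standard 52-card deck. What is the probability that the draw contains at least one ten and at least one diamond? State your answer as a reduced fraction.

There are C(52,5) = 2598960 possible draws.
By inclusion-exclusion on the complements, draws missing all tens or all diamonds: C(48,5) + C(39,5) − C(36,5) = 1712304 + 575757 − 376992 = 1911069.
So draws with at least one of each: 2598960 − 1911069 = 687891, probability 687891/2598960 = 229297/866320.

229297/866320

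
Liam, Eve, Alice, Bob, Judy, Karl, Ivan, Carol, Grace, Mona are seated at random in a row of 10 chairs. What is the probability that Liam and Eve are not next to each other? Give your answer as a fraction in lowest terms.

4/5

There are 10! = 3628800 arrangements.
Arrangements with Liam and Eve adjacent: 2·9! = 725760.
So not adjacent: 3628800 − 725760 = 2903040, probability 2903040/3628800 = 4/5.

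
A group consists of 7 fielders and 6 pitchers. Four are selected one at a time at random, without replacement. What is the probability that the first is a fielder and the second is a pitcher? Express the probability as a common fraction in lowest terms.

Multiply the conditional probabilities at each draw: 7/13 · 6/12 = 42/156 = 7/26.

7/26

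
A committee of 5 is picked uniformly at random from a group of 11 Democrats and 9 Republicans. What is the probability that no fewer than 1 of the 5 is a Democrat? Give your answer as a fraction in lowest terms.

There are C(20,5) = 15504 ways to choose the 5.
The complement is all 5 are Republicans: C(9,5) = 126.
Probability = 1 − 126/15504 = 15378/15504 = 2563/2584.

2563/2584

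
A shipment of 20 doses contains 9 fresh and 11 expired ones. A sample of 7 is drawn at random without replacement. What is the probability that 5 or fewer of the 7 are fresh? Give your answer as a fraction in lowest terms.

There are C(20,7) = 77520 ways to choose the 7.
Count the complement (more than 5 fresh): C(9,6)·C(11,1) + C(9,7)·C(11,0) = 924 + 36 = 960.
Probability = 1 − 960/77520 = 76560/77520 = 319/323.

319/323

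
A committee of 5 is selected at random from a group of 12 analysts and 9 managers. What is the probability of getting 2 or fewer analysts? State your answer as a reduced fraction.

6/17

There are C(21,5) = 20349 ways to choose the 5.
Favorable selections (2 or fewer analysts): C(12,0)·C(9,5) + C(12,1)·C(9,4) + C(12,2)·C(9,3) = 126 + 1512 + 5544 = 7182.
Probability = 7182/20349 = 6/17.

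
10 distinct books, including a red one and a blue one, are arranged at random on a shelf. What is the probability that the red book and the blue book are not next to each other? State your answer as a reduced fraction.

There are 10! = 3628800 arrangements.
Arrangements with the red book and the blue book adjacent: 2·9! = 725760.
So not adjacent: 3628800 − 725760 = 2903040, probability 2903040/3628800 = 4/5.

4/5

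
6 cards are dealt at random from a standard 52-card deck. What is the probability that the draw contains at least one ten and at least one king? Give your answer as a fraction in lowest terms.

There are C(52,6) = 20358520 possible draws.
By inclusion-exclusion on the complements, draws missing all tens or all kings: C(48,6) + C(48,6) − C(44,6) = 12271512 + 12271512 − 7059052 = 17483972.
So draws with at least one of each: 20358520 − 17483972 = 2874548, probability 2874548/20358520 = 718637/5089630.

718637/5089630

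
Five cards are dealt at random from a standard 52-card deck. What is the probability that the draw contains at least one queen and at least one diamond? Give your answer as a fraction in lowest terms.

There are C(52,5) = 2598960 possible draws.
By inclusion-exclusion on the complements, draws missing all queens or all diamonds: C(48,5) + C(39,5) − C(36,5) = 1712304 + 575757 − 376992 = 1911069.
So draws with at least one of each: 2598960 − 1911069 = 687891, probability 687891/2598960 = 229297/866320.

229297/866320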